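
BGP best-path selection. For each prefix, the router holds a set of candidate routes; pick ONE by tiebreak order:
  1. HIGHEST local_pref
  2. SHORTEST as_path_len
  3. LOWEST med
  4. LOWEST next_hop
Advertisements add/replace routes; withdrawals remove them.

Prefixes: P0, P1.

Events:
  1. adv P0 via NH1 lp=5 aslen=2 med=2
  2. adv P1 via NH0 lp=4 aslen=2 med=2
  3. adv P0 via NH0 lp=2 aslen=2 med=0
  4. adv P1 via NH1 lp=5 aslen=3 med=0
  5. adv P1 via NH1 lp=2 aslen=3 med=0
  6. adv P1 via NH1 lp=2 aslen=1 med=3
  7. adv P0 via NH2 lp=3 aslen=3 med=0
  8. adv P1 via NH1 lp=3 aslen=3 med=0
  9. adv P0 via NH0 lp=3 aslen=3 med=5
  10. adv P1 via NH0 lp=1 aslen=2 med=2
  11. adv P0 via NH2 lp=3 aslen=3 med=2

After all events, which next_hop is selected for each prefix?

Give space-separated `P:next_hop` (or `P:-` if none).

Answer: P0:NH1 P1:NH1

Derivation:
Op 1: best P0=NH1 P1=-
Op 2: best P0=NH1 P1=NH0
Op 3: best P0=NH1 P1=NH0
Op 4: best P0=NH1 P1=NH1
Op 5: best P0=NH1 P1=NH0
Op 6: best P0=NH1 P1=NH0
Op 7: best P0=NH1 P1=NH0
Op 8: best P0=NH1 P1=NH0
Op 9: best P0=NH1 P1=NH0
Op 10: best P0=NH1 P1=NH1
Op 11: best P0=NH1 P1=NH1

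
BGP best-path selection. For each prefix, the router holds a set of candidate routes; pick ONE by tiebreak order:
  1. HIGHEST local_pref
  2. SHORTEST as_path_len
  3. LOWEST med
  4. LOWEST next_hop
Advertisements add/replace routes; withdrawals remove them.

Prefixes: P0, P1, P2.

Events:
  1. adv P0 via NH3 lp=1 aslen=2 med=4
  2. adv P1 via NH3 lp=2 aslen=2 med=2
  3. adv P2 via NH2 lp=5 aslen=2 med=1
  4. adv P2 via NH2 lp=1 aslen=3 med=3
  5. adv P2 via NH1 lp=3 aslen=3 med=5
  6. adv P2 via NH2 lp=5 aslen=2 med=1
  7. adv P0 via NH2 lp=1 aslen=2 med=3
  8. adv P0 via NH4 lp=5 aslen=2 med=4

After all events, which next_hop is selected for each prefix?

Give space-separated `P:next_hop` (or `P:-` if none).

Answer: P0:NH4 P1:NH3 P2:NH2

Derivation:
Op 1: best P0=NH3 P1=- P2=-
Op 2: best P0=NH3 P1=NH3 P2=-
Op 3: best P0=NH3 P1=NH3 P2=NH2
Op 4: best P0=NH3 P1=NH3 P2=NH2
Op 5: best P0=NH3 P1=NH3 P2=NH1
Op 6: best P0=NH3 P1=NH3 P2=NH2
Op 7: best P0=NH2 P1=NH3 P2=NH2
Op 8: best P0=NH4 P1=NH3 P2=NH2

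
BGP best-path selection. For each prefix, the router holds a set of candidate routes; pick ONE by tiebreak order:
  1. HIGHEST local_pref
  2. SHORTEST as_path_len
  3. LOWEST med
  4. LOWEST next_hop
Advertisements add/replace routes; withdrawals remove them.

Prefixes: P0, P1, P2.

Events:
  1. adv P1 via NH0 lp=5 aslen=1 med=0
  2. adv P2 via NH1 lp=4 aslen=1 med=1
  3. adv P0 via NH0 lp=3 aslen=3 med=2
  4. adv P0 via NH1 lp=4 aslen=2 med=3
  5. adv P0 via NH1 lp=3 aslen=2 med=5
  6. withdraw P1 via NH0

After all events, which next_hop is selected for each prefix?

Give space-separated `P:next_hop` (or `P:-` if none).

Op 1: best P0=- P1=NH0 P2=-
Op 2: best P0=- P1=NH0 P2=NH1
Op 3: best P0=NH0 P1=NH0 P2=NH1
Op 4: best P0=NH1 P1=NH0 P2=NH1
Op 5: best P0=NH1 P1=NH0 P2=NH1
Op 6: best P0=NH1 P1=- P2=NH1

Answer: P0:NH1 P1:- P2:NH1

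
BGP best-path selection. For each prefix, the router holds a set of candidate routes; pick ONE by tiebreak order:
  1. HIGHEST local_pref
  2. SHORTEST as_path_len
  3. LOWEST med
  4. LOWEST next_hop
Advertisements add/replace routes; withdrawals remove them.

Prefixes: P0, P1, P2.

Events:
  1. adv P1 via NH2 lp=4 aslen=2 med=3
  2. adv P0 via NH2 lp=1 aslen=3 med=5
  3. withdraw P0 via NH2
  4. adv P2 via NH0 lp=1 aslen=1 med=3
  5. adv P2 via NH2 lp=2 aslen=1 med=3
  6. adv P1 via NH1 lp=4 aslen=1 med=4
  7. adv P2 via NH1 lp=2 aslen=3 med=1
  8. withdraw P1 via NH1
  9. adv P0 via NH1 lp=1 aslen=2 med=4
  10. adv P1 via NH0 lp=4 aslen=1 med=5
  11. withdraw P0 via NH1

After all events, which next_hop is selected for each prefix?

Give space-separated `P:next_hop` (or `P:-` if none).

Op 1: best P0=- P1=NH2 P2=-
Op 2: best P0=NH2 P1=NH2 P2=-
Op 3: best P0=- P1=NH2 P2=-
Op 4: best P0=- P1=NH2 P2=NH0
Op 5: best P0=- P1=NH2 P2=NH2
Op 6: best P0=- P1=NH1 P2=NH2
Op 7: best P0=- P1=NH1 P2=NH2
Op 8: best P0=- P1=NH2 P2=NH2
Op 9: best P0=NH1 P1=NH2 P2=NH2
Op 10: best P0=NH1 P1=NH0 P2=NH2
Op 11: best P0=- P1=NH0 P2=NH2

Answer: P0:- P1:NH0 P2:NH2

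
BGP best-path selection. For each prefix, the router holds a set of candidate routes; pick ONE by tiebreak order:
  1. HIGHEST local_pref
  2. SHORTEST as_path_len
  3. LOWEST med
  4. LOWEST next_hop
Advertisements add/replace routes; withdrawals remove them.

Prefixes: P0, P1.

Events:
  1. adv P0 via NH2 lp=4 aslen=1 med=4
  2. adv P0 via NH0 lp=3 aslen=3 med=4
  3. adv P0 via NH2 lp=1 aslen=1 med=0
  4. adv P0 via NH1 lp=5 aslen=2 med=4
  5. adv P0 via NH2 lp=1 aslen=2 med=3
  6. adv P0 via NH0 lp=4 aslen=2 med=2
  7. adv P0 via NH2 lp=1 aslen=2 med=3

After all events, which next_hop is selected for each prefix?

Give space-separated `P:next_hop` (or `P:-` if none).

Answer: P0:NH1 P1:-

Derivation:
Op 1: best P0=NH2 P1=-
Op 2: best P0=NH2 P1=-
Op 3: best P0=NH0 P1=-
Op 4: best P0=NH1 P1=-
Op 5: best P0=NH1 P1=-
Op 6: best P0=NH1 P1=-
Op 7: best P0=NH1 P1=-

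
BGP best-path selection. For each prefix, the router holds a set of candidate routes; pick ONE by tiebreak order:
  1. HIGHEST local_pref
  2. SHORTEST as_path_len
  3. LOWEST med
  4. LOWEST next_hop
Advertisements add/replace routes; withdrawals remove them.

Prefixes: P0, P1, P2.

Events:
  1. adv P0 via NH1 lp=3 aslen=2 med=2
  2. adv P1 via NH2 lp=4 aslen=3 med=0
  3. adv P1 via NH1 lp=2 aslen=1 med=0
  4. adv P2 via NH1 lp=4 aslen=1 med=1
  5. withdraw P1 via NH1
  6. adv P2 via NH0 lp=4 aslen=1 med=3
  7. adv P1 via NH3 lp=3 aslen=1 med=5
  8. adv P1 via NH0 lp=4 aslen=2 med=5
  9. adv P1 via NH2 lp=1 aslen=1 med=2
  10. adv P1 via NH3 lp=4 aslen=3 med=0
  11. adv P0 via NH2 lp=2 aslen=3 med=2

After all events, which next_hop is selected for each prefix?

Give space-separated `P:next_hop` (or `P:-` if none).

Answer: P0:NH1 P1:NH0 P2:NH1

Derivation:
Op 1: best P0=NH1 P1=- P2=-
Op 2: best P0=NH1 P1=NH2 P2=-
Op 3: best P0=NH1 P1=NH2 P2=-
Op 4: best P0=NH1 P1=NH2 P2=NH1
Op 5: best P0=NH1 P1=NH2 P2=NH1
Op 6: best P0=NH1 P1=NH2 P2=NH1
Op 7: best P0=NH1 P1=NH2 P2=NH1
Op 8: best P0=NH1 P1=NH0 P2=NH1
Op 9: best P0=NH1 P1=NH0 P2=NH1
Op 10: best P0=NH1 P1=NH0 P2=NH1
Op 11: best P0=NH1 P1=NH0 P2=NH1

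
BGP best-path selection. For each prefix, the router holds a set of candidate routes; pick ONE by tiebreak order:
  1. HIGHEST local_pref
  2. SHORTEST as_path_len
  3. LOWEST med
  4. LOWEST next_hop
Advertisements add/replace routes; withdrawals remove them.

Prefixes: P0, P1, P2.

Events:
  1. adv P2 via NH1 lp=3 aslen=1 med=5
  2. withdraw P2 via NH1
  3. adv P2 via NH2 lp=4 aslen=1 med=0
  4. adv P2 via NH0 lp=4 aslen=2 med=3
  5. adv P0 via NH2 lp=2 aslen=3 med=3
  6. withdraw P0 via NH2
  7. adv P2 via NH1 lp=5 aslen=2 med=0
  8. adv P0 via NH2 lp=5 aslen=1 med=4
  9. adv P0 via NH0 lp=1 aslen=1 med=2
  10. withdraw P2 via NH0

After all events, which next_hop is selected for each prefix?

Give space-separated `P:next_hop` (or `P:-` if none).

Op 1: best P0=- P1=- P2=NH1
Op 2: best P0=- P1=- P2=-
Op 3: best P0=- P1=- P2=NH2
Op 4: best P0=- P1=- P2=NH2
Op 5: best P0=NH2 P1=- P2=NH2
Op 6: best P0=- P1=- P2=NH2
Op 7: best P0=- P1=- P2=NH1
Op 8: best P0=NH2 P1=- P2=NH1
Op 9: best P0=NH2 P1=- P2=NH1
Op 10: best P0=NH2 P1=- P2=NH1

Answer: P0:NH2 P1:- P2:NH1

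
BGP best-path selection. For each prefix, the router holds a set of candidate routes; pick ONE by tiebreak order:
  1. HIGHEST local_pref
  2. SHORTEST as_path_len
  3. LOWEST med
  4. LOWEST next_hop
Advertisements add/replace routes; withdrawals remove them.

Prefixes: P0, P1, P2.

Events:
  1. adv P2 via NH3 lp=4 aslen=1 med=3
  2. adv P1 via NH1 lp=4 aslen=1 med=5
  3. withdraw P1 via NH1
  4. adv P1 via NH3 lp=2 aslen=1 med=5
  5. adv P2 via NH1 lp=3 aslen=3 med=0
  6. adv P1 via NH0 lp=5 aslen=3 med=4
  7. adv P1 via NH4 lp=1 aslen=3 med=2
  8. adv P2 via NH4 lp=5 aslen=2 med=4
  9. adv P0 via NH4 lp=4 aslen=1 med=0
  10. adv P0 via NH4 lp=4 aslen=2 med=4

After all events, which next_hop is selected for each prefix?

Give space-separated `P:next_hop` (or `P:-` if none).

Answer: P0:NH4 P1:NH0 P2:NH4

Derivation:
Op 1: best P0=- P1=- P2=NH3
Op 2: best P0=- P1=NH1 P2=NH3
Op 3: best P0=- P1=- P2=NH3
Op 4: best P0=- P1=NH3 P2=NH3
Op 5: best P0=- P1=NH3 P2=NH3
Op 6: best P0=- P1=NH0 P2=NH3
Op 7: best P0=- P1=NH0 P2=NH3
Op 8: best P0=- P1=NH0 P2=NH4
Op 9: best P0=NH4 P1=NH0 P2=NH4
Op 10: best P0=NH4 P1=NH0 P2=NH4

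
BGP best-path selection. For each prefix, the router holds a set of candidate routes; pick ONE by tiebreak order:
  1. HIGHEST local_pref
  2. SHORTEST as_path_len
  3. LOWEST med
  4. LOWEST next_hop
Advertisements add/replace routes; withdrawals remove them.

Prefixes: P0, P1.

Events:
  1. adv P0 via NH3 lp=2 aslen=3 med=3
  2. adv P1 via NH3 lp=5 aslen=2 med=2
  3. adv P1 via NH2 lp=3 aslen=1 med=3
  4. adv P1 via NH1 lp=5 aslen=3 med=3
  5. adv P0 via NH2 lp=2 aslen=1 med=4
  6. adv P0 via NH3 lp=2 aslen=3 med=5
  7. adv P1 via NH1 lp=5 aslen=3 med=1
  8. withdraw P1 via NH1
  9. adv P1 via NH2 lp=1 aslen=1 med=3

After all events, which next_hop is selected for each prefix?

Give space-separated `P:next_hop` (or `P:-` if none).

Answer: P0:NH2 P1:NH3

Derivation:
Op 1: best P0=NH3 P1=-
Op 2: best P0=NH3 P1=NH3
Op 3: best P0=NH3 P1=NH3
Op 4: best P0=NH3 P1=NH3
Op 5: best P0=NH2 P1=NH3
Op 6: best P0=NH2 P1=NH3
Op 7: best P0=NH2 P1=NH3
Op 8: best P0=NH2 P1=NH3
Op 9: best P0=NH2 P1=NH3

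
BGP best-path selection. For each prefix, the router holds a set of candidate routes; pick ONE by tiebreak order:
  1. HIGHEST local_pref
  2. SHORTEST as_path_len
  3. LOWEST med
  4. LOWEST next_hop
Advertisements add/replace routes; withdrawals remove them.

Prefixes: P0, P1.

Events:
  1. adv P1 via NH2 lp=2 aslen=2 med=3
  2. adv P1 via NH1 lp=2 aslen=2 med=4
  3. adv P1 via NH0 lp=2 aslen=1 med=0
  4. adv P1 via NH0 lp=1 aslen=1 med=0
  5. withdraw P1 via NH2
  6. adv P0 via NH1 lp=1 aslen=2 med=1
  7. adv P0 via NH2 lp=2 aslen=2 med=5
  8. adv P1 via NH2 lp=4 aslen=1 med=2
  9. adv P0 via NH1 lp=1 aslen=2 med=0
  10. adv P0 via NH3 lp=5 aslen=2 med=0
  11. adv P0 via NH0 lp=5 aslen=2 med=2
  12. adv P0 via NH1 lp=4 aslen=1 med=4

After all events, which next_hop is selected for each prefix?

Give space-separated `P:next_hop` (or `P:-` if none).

Op 1: best P0=- P1=NH2
Op 2: best P0=- P1=NH2
Op 3: best P0=- P1=NH0
Op 4: best P0=- P1=NH2
Op 5: best P0=- P1=NH1
Op 6: best P0=NH1 P1=NH1
Op 7: best P0=NH2 P1=NH1
Op 8: best P0=NH2 P1=NH2
Op 9: best P0=NH2 P1=NH2
Op 10: best P0=NH3 P1=NH2
Op 11: best P0=NH3 P1=NH2
Op 12: best P0=NH3 P1=NH2

Answer: P0:NH3 P1:NH2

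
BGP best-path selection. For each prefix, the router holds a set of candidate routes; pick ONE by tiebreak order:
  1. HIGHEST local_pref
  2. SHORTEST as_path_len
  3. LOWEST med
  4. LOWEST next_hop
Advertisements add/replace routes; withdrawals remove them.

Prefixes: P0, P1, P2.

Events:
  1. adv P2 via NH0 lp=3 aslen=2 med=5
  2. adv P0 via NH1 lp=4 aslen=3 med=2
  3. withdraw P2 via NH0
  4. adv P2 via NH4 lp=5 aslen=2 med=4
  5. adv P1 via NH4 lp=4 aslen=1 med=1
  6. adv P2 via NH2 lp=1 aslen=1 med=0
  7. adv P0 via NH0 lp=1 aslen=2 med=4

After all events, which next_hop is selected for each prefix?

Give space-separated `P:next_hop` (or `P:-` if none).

Op 1: best P0=- P1=- P2=NH0
Op 2: best P0=NH1 P1=- P2=NH0
Op 3: best P0=NH1 P1=- P2=-
Op 4: best P0=NH1 P1=- P2=NH4
Op 5: best P0=NH1 P1=NH4 P2=NH4
Op 6: best P0=NH1 P1=NH4 P2=NH4
Op 7: best P0=NH1 P1=NH4 P2=NH4

Answer: P0:NH1 P1:NH4 P2:NH4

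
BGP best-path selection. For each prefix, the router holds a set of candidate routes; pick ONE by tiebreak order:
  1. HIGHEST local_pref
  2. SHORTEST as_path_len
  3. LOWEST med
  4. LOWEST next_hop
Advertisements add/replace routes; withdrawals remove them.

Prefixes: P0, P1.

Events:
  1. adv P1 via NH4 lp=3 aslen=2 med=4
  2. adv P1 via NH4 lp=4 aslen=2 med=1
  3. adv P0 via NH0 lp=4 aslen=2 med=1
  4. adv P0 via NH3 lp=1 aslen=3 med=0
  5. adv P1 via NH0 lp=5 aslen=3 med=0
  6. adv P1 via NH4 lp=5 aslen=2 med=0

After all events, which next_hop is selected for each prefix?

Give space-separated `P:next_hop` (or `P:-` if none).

Answer: P0:NH0 P1:NH4

Derivation:
Op 1: best P0=- P1=NH4
Op 2: best P0=- P1=NH4
Op 3: best P0=NH0 P1=NH4
Op 4: best P0=NH0 P1=NH4
Op 5: best P0=NH0 P1=NH0
Op 6: best P0=NH0 P1=NH4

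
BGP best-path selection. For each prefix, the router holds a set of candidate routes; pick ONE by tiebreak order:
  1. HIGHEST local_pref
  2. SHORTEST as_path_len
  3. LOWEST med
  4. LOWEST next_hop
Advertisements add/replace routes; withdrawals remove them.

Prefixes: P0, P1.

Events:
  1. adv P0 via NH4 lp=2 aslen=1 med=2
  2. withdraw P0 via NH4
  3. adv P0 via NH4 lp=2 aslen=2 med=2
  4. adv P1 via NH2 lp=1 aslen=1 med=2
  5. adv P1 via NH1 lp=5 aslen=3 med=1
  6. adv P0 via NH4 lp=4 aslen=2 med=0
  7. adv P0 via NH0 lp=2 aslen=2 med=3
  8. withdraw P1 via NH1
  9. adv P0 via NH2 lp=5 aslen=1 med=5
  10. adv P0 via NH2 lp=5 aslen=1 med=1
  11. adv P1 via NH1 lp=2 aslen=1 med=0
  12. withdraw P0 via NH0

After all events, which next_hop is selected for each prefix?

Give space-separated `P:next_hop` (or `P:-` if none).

Answer: P0:NH2 P1:NH1

Derivation:
Op 1: best P0=NH4 P1=-
Op 2: best P0=- P1=-
Op 3: best P0=NH4 P1=-
Op 4: best P0=NH4 P1=NH2
Op 5: best P0=NH4 P1=NH1
Op 6: best P0=NH4 P1=NH1
Op 7: best P0=NH4 P1=NH1
Op 8: best P0=NH4 P1=NH2
Op 9: best P0=NH2 P1=NH2
Op 10: best P0=NH2 P1=NH2
Op 11: best P0=NH2 P1=NH1
Op 12: best P0=NH2 P1=NH1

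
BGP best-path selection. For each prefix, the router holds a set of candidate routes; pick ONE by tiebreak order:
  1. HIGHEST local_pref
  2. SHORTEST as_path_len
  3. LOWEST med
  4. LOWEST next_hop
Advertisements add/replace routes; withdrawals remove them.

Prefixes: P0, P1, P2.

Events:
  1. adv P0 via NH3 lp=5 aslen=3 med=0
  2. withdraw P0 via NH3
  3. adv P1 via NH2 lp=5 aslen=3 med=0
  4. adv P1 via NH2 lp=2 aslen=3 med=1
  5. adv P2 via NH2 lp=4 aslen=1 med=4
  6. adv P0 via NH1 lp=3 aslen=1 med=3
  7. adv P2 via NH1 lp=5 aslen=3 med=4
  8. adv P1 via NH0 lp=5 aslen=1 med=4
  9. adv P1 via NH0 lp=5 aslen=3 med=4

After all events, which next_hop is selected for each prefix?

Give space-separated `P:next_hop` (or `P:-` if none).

Op 1: best P0=NH3 P1=- P2=-
Op 2: best P0=- P1=- P2=-
Op 3: best P0=- P1=NH2 P2=-
Op 4: best P0=- P1=NH2 P2=-
Op 5: best P0=- P1=NH2 P2=NH2
Op 6: best P0=NH1 P1=NH2 P2=NH2
Op 7: best P0=NH1 P1=NH2 P2=NH1
Op 8: best P0=NH1 P1=NH0 P2=NH1
Op 9: best P0=NH1 P1=NH0 P2=NH1

Answer: P0:NH1 P1:NH0 P2:NH1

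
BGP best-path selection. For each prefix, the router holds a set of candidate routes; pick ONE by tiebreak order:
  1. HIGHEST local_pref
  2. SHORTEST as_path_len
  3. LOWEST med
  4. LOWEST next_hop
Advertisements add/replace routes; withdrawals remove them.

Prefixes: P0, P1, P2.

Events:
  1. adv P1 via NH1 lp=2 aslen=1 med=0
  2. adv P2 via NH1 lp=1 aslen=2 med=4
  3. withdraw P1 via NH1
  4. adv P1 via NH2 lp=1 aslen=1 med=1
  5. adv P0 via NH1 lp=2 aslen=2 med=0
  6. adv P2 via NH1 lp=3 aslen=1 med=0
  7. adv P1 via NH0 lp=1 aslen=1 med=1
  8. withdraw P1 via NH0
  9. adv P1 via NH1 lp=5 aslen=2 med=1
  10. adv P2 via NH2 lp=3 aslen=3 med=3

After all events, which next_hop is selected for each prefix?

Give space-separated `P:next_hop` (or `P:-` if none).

Answer: P0:NH1 P1:NH1 P2:NH1

Derivation:
Op 1: best P0=- P1=NH1 P2=-
Op 2: best P0=- P1=NH1 P2=NH1
Op 3: best P0=- P1=- P2=NH1
Op 4: best P0=- P1=NH2 P2=NH1
Op 5: best P0=NH1 P1=NH2 P2=NH1
Op 6: best P0=NH1 P1=NH2 P2=NH1
Op 7: best P0=NH1 P1=NH0 P2=NH1
Op 8: best P0=NH1 P1=NH2 P2=NH1
Op 9: best P0=NH1 P1=NH1 P2=NH1
Op 10: best P0=NH1 P1=NH1 P2=NH1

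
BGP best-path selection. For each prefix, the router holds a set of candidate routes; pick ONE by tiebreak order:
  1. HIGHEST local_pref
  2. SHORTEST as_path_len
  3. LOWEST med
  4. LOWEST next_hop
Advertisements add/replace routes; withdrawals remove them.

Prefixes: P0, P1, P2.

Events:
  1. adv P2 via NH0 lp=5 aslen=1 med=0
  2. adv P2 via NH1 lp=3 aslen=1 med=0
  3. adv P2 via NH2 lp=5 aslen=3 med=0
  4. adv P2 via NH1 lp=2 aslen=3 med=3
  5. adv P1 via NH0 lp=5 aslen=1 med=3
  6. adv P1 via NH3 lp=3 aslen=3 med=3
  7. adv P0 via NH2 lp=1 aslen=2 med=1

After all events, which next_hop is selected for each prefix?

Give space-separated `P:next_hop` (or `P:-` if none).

Op 1: best P0=- P1=- P2=NH0
Op 2: best P0=- P1=- P2=NH0
Op 3: best P0=- P1=- P2=NH0
Op 4: best P0=- P1=- P2=NH0
Op 5: best P0=- P1=NH0 P2=NH0
Op 6: best P0=- P1=NH0 P2=NH0
Op 7: best P0=NH2 P1=NH0 P2=NH0

Answer: P0:NH2 P1:NH0 P2:NH0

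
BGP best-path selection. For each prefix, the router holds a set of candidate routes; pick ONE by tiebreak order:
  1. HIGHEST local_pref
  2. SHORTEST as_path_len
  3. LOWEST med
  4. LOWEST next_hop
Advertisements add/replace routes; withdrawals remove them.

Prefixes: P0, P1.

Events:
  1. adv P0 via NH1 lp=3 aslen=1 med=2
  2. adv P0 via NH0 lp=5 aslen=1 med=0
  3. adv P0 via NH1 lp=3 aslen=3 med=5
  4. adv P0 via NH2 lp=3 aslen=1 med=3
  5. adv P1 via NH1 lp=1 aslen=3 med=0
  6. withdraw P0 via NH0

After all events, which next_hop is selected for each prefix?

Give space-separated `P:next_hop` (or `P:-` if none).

Op 1: best P0=NH1 P1=-
Op 2: best P0=NH0 P1=-
Op 3: best P0=NH0 P1=-
Op 4: best P0=NH0 P1=-
Op 5: best P0=NH0 P1=NH1
Op 6: best P0=NH2 P1=NH1

Answer: P0:NH2 P1:NH1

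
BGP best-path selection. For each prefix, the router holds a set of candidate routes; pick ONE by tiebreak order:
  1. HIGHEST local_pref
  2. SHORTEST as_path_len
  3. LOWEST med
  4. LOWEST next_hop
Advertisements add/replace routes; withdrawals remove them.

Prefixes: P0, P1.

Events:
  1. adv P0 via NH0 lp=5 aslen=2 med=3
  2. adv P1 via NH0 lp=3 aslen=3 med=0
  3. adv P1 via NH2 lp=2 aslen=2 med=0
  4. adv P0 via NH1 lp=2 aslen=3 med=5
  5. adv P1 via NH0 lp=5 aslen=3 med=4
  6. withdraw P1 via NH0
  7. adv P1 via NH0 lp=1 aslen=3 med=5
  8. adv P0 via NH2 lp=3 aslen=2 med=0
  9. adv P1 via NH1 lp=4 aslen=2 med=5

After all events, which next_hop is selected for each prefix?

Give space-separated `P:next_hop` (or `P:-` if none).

Op 1: best P0=NH0 P1=-
Op 2: best P0=NH0 P1=NH0
Op 3: best P0=NH0 P1=NH0
Op 4: best P0=NH0 P1=NH0
Op 5: best P0=NH0 P1=NH0
Op 6: best P0=NH0 P1=NH2
Op 7: best P0=NH0 P1=NH2
Op 8: best P0=NH0 P1=NH2
Op 9: best P0=NH0 P1=NH1

Answer: P0:NH0 P1:NH1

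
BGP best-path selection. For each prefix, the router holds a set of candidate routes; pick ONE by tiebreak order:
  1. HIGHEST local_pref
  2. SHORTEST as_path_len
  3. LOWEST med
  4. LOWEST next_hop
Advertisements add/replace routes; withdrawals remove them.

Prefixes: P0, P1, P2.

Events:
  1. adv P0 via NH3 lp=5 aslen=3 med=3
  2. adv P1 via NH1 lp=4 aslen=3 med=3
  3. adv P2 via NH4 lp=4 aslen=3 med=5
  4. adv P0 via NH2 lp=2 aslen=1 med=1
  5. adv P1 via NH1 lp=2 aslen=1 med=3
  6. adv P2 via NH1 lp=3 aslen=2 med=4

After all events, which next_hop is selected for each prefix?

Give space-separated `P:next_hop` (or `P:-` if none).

Op 1: best P0=NH3 P1=- P2=-
Op 2: best P0=NH3 P1=NH1 P2=-
Op 3: best P0=NH3 P1=NH1 P2=NH4
Op 4: best P0=NH3 P1=NH1 P2=NH4
Op 5: best P0=NH3 P1=NH1 P2=NH4
Op 6: best P0=NH3 P1=NH1 P2=NH4

Answer: P0:NH3 P1:NH1 P2:NH4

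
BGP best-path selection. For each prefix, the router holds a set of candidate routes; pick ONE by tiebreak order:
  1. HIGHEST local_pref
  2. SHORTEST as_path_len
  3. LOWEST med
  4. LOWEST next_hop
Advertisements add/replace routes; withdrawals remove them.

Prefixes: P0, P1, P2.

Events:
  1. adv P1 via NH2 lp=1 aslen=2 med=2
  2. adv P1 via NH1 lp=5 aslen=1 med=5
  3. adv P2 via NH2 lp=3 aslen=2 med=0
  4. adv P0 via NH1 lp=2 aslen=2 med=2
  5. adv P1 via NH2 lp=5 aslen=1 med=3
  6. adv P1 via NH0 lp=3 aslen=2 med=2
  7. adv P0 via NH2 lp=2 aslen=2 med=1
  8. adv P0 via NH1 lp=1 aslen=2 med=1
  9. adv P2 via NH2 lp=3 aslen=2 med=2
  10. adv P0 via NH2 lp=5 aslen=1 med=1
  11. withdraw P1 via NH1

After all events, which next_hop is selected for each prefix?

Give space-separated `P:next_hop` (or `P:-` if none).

Op 1: best P0=- P1=NH2 P2=-
Op 2: best P0=- P1=NH1 P2=-
Op 3: best P0=- P1=NH1 P2=NH2
Op 4: best P0=NH1 P1=NH1 P2=NH2
Op 5: best P0=NH1 P1=NH2 P2=NH2
Op 6: best P0=NH1 P1=NH2 P2=NH2
Op 7: best P0=NH2 P1=NH2 P2=NH2
Op 8: best P0=NH2 P1=NH2 P2=NH2
Op 9: best P0=NH2 P1=NH2 P2=NH2
Op 10: best P0=NH2 P1=NH2 P2=NH2
Op 11: best P0=NH2 P1=NH2 P2=NH2

Answer: P0:NH2 P1:NH2 P2:NH2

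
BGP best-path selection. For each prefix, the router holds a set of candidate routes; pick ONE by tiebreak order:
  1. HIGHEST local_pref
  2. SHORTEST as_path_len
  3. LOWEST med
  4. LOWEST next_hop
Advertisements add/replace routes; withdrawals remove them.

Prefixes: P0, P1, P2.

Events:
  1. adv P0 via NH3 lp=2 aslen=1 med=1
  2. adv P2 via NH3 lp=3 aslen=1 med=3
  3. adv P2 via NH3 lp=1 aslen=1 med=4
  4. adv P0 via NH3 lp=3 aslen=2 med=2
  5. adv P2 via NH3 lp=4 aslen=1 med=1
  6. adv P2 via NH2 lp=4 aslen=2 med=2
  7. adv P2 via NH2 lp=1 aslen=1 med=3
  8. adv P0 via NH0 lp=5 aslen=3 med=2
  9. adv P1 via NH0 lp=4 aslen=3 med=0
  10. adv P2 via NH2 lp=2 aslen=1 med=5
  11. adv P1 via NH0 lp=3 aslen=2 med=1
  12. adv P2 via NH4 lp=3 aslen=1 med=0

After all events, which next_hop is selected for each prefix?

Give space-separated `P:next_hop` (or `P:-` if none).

Answer: P0:NH0 P1:NH0 P2:NH3

Derivation:
Op 1: best P0=NH3 P1=- P2=-
Op 2: best P0=NH3 P1=- P2=NH3
Op 3: best P0=NH3 P1=- P2=NH3
Op 4: best P0=NH3 P1=- P2=NH3
Op 5: best P0=NH3 P1=- P2=NH3
Op 6: best P0=NH3 P1=- P2=NH3
Op 7: best P0=NH3 P1=- P2=NH3
Op 8: best P0=NH0 P1=- P2=NH3
Op 9: best P0=NH0 P1=NH0 P2=NH3
Op 10: best P0=NH0 P1=NH0 P2=NH3
Op 11: best P0=NH0 P1=NH0 P2=NH3
Op 12: best P0=NH0 P1=NH0 P2=NH3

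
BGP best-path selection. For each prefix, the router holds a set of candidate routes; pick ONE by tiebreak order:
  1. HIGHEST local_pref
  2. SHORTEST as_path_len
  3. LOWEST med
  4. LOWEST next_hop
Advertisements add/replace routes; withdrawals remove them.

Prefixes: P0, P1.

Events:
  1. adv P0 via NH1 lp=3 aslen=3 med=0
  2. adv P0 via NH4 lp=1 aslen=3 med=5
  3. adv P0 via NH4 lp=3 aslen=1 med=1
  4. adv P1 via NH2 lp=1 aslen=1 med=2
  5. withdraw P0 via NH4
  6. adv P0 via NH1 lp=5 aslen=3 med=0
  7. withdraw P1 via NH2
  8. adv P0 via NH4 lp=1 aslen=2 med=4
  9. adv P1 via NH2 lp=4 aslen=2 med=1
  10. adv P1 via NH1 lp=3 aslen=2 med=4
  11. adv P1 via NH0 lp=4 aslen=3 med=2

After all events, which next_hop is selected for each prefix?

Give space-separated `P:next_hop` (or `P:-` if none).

Answer: P0:NH1 P1:NH2

Derivation:
Op 1: best P0=NH1 P1=-
Op 2: best P0=NH1 P1=-
Op 3: best P0=NH4 P1=-
Op 4: best P0=NH4 P1=NH2
Op 5: best P0=NH1 P1=NH2
Op 6: best P0=NH1 P1=NH2
Op 7: best P0=NH1 P1=-
Op 8: best P0=NH1 P1=-
Op 9: best P0=NH1 P1=NH2
Op 10: best P0=NH1 P1=NH2
Op 11: best P0=NH1 P1=NH2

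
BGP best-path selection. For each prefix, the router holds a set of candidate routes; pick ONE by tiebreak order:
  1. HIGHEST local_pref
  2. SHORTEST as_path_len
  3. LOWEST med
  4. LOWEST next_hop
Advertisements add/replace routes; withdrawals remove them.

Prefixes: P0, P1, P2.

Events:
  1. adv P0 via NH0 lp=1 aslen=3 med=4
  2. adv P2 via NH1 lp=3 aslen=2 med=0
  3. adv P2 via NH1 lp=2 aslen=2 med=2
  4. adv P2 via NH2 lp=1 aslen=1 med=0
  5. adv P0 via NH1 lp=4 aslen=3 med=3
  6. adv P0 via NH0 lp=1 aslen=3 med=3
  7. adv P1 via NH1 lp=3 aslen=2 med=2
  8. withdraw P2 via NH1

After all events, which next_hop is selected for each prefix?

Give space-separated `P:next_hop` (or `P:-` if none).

Op 1: best P0=NH0 P1=- P2=-
Op 2: best P0=NH0 P1=- P2=NH1
Op 3: best P0=NH0 P1=- P2=NH1
Op 4: best P0=NH0 P1=- P2=NH1
Op 5: best P0=NH1 P1=- P2=NH1
Op 6: best P0=NH1 P1=- P2=NH1
Op 7: best P0=NH1 P1=NH1 P2=NH1
Op 8: best P0=NH1 P1=NH1 P2=NH2

Answer: P0:NH1 P1:NH1 P2:NH2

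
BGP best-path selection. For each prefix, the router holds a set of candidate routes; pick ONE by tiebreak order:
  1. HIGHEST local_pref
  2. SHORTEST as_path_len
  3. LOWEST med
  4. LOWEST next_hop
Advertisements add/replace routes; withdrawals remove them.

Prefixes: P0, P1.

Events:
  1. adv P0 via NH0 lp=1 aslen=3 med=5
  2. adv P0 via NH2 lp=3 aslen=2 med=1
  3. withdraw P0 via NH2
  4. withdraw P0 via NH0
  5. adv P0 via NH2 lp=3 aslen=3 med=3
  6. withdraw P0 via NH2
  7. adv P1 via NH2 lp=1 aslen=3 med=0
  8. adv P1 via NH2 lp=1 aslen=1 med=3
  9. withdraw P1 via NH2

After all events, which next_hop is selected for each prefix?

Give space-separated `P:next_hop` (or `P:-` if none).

Answer: P0:- P1:-

Derivation:
Op 1: best P0=NH0 P1=-
Op 2: best P0=NH2 P1=-
Op 3: best P0=NH0 P1=-
Op 4: best P0=- P1=-
Op 5: best P0=NH2 P1=-
Op 6: best P0=- P1=-
Op 7: best P0=- P1=NH2
Op 8: best P0=- P1=NH2
Op 9: best P0=- P1=-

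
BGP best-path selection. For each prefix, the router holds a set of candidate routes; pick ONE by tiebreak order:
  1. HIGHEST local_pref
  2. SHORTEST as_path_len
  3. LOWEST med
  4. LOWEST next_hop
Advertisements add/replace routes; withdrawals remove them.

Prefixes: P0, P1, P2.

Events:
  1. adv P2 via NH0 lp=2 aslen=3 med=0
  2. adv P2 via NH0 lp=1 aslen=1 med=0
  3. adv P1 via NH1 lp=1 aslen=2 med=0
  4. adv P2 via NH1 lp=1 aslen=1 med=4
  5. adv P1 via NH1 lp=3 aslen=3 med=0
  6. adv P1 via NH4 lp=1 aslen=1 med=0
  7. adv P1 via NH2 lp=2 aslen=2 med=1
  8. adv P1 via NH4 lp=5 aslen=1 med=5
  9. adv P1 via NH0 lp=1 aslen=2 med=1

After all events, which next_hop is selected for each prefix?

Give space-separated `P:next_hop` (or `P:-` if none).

Answer: P0:- P1:NH4 P2:NH0

Derivation:
Op 1: best P0=- P1=- P2=NH0
Op 2: best P0=- P1=- P2=NH0
Op 3: best P0=- P1=NH1 P2=NH0
Op 4: best P0=- P1=NH1 P2=NH0
Op 5: best P0=- P1=NH1 P2=NH0
Op 6: best P0=- P1=NH1 P2=NH0
Op 7: best P0=- P1=NH1 P2=NH0
Op 8: best P0=- P1=NH4 P2=NH0
Op 9: best P0=- P1=NH4 P2=NH0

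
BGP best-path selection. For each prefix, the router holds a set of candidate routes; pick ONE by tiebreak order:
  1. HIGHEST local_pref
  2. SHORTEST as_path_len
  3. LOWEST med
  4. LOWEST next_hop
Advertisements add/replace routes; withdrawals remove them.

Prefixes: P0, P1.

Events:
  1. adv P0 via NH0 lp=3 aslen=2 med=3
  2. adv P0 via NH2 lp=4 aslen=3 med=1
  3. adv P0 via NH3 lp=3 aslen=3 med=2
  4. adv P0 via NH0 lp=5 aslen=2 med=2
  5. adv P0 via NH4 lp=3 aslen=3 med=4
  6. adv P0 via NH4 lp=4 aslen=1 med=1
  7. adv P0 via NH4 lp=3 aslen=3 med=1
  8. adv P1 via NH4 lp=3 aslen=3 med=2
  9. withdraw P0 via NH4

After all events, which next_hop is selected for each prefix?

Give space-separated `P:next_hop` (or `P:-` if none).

Op 1: best P0=NH0 P1=-
Op 2: best P0=NH2 P1=-
Op 3: best P0=NH2 P1=-
Op 4: best P0=NH0 P1=-
Op 5: best P0=NH0 P1=-
Op 6: best P0=NH0 P1=-
Op 7: best P0=NH0 P1=-
Op 8: best P0=NH0 P1=NH4
Op 9: best P0=NH0 P1=NH4

Answer: P0:NH0 P1:NH4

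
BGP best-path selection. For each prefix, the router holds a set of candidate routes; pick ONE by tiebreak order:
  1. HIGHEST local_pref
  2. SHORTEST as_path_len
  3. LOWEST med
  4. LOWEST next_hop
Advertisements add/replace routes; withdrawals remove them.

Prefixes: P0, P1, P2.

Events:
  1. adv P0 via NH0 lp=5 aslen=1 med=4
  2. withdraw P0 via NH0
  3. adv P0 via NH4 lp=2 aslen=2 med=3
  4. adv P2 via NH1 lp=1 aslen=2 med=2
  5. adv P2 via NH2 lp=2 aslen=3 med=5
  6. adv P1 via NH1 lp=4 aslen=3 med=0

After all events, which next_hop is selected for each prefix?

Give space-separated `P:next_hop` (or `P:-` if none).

Op 1: best P0=NH0 P1=- P2=-
Op 2: best P0=- P1=- P2=-
Op 3: best P0=NH4 P1=- P2=-
Op 4: best P0=NH4 P1=- P2=NH1
Op 5: best P0=NH4 P1=- P2=NH2
Op 6: best P0=NH4 P1=NH1 P2=NH2

Answer: P0:NH4 P1:NH1 P2:NH2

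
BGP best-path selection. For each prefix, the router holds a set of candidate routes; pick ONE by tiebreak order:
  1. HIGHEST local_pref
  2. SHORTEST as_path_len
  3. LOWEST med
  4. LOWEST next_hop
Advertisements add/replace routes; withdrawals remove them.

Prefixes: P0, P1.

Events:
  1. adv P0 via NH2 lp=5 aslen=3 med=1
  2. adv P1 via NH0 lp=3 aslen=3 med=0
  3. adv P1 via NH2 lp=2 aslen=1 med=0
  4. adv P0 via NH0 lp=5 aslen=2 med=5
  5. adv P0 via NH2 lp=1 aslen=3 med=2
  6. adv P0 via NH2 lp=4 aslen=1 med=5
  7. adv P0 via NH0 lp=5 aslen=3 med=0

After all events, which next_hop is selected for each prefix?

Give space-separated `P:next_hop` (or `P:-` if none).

Answer: P0:NH0 P1:NH0

Derivation:
Op 1: best P0=NH2 P1=-
Op 2: best P0=NH2 P1=NH0
Op 3: best P0=NH2 P1=NH0
Op 4: best P0=NH0 P1=NH0
Op 5: best P0=NH0 P1=NH0
Op 6: best P0=NH0 P1=NH0
Op 7: best P0=NH0 P1=NH0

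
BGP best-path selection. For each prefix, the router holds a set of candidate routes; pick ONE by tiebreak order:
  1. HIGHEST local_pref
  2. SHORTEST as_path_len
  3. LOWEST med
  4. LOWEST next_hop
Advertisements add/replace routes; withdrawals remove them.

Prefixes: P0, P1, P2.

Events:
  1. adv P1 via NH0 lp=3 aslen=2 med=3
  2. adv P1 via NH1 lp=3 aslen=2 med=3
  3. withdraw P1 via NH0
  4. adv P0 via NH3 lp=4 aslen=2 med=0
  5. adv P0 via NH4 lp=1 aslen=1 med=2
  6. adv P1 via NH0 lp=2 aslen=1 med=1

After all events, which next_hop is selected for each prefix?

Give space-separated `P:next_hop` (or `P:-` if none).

Op 1: best P0=- P1=NH0 P2=-
Op 2: best P0=- P1=NH0 P2=-
Op 3: best P0=- P1=NH1 P2=-
Op 4: best P0=NH3 P1=NH1 P2=-
Op 5: best P0=NH3 P1=NH1 P2=-
Op 6: best P0=NH3 P1=NH1 P2=-

Answer: P0:NH3 P1:NH1 P2:-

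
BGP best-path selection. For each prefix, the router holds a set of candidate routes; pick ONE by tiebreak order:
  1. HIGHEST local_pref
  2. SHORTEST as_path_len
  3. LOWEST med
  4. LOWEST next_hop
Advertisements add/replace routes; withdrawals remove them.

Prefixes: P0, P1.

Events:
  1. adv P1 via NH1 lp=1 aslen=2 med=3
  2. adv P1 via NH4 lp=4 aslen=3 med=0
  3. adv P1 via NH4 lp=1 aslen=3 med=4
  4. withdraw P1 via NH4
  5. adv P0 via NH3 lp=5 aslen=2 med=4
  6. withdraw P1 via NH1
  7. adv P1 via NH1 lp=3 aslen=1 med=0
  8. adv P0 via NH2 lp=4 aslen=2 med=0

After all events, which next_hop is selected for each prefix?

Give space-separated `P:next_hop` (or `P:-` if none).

Answer: P0:NH3 P1:NH1

Derivation:
Op 1: best P0=- P1=NH1
Op 2: best P0=- P1=NH4
Op 3: best P0=- P1=NH1
Op 4: best P0=- P1=NH1
Op 5: best P0=NH3 P1=NH1
Op 6: best P0=NH3 P1=-
Op 7: best P0=NH3 P1=NH1
Op 8: best P0=NH3 P1=NH1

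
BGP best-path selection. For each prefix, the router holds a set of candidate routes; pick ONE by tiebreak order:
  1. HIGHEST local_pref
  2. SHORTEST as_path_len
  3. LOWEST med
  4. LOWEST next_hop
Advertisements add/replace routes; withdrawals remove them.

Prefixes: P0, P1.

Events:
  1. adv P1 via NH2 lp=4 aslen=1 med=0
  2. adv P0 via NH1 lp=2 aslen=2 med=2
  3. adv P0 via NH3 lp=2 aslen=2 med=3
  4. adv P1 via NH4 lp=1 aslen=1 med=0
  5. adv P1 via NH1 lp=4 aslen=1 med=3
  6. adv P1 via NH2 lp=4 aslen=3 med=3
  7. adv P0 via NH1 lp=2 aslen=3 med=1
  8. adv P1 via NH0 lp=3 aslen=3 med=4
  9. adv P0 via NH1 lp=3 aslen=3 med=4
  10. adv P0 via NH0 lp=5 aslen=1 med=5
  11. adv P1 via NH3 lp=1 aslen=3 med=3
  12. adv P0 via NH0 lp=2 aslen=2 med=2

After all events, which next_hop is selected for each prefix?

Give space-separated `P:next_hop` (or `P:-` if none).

Answer: P0:NH1 P1:NH1

Derivation:
Op 1: best P0=- P1=NH2
Op 2: best P0=NH1 P1=NH2
Op 3: best P0=NH1 P1=NH2
Op 4: best P0=NH1 P1=NH2
Op 5: best P0=NH1 P1=NH2
Op 6: best P0=NH1 P1=NH1
Op 7: best P0=NH3 P1=NH1
Op 8: best P0=NH3 P1=NH1
Op 9: best P0=NH1 P1=NH1
Op 10: best P0=NH0 P1=NH1
Op 11: best P0=NH0 P1=NH1
Op 12: best P0=NH1 P1=NH1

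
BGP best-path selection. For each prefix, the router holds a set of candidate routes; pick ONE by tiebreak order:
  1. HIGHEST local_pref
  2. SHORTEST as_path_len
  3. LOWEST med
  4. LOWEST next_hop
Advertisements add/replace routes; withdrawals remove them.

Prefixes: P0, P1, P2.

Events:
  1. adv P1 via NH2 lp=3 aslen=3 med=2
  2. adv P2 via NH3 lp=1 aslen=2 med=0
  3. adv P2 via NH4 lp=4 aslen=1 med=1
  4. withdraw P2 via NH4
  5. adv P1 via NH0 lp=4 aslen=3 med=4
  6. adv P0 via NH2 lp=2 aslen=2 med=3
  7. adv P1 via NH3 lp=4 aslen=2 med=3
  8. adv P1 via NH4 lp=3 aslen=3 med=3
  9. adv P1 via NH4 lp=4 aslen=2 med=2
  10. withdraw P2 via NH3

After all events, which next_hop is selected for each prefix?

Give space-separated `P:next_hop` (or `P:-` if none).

Answer: P0:NH2 P1:NH4 P2:-

Derivation:
Op 1: best P0=- P1=NH2 P2=-
Op 2: best P0=- P1=NH2 P2=NH3
Op 3: best P0=- P1=NH2 P2=NH4
Op 4: best P0=- P1=NH2 P2=NH3
Op 5: best P0=- P1=NH0 P2=NH3
Op 6: best P0=NH2 P1=NH0 P2=NH3
Op 7: best P0=NH2 P1=NH3 P2=NH3
Op 8: best P0=NH2 P1=NH3 P2=NH3
Op 9: best P0=NH2 P1=NH4 P2=NH3
Op 10: best P0=NH2 P1=NH4 P2=-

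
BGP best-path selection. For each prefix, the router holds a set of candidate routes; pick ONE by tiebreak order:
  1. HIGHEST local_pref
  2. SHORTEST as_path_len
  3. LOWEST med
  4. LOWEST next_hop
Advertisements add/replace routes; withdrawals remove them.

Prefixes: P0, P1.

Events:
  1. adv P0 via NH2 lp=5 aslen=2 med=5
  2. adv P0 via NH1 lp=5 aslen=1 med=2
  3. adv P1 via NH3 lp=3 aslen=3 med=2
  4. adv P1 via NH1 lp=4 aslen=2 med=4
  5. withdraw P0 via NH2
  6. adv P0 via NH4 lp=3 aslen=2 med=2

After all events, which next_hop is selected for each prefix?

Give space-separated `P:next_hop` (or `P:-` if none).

Op 1: best P0=NH2 P1=-
Op 2: best P0=NH1 P1=-
Op 3: best P0=NH1 P1=NH3
Op 4: best P0=NH1 P1=NH1
Op 5: best P0=NH1 P1=NH1
Op 6: best P0=NH1 P1=NH1

Answer: P0:NH1 P1:NH1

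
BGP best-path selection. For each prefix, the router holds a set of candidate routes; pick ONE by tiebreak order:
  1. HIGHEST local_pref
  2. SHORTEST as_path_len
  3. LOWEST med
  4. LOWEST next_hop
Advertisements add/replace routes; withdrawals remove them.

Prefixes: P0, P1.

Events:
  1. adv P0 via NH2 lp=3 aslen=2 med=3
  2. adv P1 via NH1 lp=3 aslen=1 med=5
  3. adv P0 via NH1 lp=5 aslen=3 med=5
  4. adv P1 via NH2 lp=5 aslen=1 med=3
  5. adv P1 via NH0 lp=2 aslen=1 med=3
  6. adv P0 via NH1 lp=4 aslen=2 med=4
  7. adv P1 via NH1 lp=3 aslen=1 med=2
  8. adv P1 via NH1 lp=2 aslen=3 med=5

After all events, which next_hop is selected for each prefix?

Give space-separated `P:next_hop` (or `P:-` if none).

Op 1: best P0=NH2 P1=-
Op 2: best P0=NH2 P1=NH1
Op 3: best P0=NH1 P1=NH1
Op 4: best P0=NH1 P1=NH2
Op 5: best P0=NH1 P1=NH2
Op 6: best P0=NH1 P1=NH2
Op 7: best P0=NH1 P1=NH2
Op 8: best P0=NH1 P1=NH2

Answer: P0:NH1 P1:NH2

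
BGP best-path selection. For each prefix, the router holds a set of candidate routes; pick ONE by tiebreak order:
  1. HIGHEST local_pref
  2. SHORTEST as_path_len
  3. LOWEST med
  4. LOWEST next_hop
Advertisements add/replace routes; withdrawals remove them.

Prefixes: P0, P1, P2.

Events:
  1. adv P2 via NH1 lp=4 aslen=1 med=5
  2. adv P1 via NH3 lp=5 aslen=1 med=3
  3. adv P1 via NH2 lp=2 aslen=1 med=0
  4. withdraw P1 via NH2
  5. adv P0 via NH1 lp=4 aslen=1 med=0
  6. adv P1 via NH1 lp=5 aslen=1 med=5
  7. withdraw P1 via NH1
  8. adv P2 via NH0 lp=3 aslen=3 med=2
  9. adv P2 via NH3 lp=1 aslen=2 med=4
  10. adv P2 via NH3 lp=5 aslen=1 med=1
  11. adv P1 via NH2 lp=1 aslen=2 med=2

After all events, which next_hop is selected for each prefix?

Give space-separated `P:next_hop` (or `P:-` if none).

Answer: P0:NH1 P1:NH3 P2:NH3

Derivation:
Op 1: best P0=- P1=- P2=NH1
Op 2: best P0=- P1=NH3 P2=NH1
Op 3: best P0=- P1=NH3 P2=NH1
Op 4: best P0=- P1=NH3 P2=NH1
Op 5: best P0=NH1 P1=NH3 P2=NH1
Op 6: best P0=NH1 P1=NH3 P2=NH1
Op 7: best P0=NH1 P1=NH3 P2=NH1
Op 8: best P0=NH1 P1=NH3 P2=NH1
Op 9: best P0=NH1 P1=NH3 P2=NH1
Op 10: best P0=NH1 P1=NH3 P2=NH3
Op 11: best P0=NH1 P1=NH3 P2=NH3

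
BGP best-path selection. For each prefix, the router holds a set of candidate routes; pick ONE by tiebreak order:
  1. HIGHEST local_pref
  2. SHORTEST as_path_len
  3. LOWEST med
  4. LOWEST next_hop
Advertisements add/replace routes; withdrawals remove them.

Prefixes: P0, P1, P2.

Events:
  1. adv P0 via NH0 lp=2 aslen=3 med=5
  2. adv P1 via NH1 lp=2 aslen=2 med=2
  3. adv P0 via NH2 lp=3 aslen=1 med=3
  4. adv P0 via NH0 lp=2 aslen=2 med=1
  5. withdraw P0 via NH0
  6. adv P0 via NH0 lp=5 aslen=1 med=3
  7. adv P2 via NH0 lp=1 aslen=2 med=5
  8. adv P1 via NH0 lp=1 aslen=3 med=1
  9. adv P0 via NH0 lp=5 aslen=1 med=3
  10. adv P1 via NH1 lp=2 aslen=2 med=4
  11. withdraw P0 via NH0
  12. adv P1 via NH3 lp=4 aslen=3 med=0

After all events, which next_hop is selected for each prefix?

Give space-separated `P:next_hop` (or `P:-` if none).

Op 1: best P0=NH0 P1=- P2=-
Op 2: best P0=NH0 P1=NH1 P2=-
Op 3: best P0=NH2 P1=NH1 P2=-
Op 4: best P0=NH2 P1=NH1 P2=-
Op 5: best P0=NH2 P1=NH1 P2=-
Op 6: best P0=NH0 P1=NH1 P2=-
Op 7: best P0=NH0 P1=NH1 P2=NH0
Op 8: best P0=NH0 P1=NH1 P2=NH0
Op 9: best P0=NH0 P1=NH1 P2=NH0
Op 10: best P0=NH0 P1=NH1 P2=NH0
Op 11: best P0=NH2 P1=NH1 P2=NH0
Op 12: best P0=NH2 P1=NH3 P2=NH0

Answer: P0:NH2 P1:NH3 P2:NH0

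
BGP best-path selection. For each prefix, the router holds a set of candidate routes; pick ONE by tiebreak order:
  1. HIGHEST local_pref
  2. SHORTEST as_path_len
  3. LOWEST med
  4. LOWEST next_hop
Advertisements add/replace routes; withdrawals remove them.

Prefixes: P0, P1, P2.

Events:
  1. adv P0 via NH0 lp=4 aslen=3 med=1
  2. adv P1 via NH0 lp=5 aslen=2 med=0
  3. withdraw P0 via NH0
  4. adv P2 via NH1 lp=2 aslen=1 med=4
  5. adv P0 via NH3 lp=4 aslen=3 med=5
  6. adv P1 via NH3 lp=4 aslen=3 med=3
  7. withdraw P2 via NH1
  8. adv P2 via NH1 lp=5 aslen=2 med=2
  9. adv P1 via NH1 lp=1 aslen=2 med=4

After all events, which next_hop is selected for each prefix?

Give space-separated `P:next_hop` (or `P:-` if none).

Answer: P0:NH3 P1:NH0 P2:NH1

Derivation:
Op 1: best P0=NH0 P1=- P2=-
Op 2: best P0=NH0 P1=NH0 P2=-
Op 3: best P0=- P1=NH0 P2=-
Op 4: best P0=- P1=NH0 P2=NH1
Op 5: best P0=NH3 P1=NH0 P2=NH1
Op 6: best P0=NH3 P1=NH0 P2=NH1
Op 7: best P0=NH3 P1=NH0 P2=-
Op 8: best P0=NH3 P1=NH0 P2=NH1
Op 9: best P0=NH3 P1=NH0 P2=NH1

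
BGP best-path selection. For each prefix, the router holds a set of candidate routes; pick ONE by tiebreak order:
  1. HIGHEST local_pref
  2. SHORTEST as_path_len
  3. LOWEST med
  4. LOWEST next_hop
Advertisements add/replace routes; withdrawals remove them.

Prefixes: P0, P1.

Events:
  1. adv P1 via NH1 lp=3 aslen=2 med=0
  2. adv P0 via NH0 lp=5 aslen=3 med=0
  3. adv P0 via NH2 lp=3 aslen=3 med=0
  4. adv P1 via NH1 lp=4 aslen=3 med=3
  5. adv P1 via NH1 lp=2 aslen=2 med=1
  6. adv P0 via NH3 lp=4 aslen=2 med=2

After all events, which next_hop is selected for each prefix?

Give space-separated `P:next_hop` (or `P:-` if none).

Answer: P0:NH0 P1:NH1

Derivation:
Op 1: best P0=- P1=NH1
Op 2: best P0=NH0 P1=NH1
Op 3: best P0=NH0 P1=NH1
Op 4: best P0=NH0 P1=NH1
Op 5: best P0=NH0 P1=NH1
Op 6: best P0=NH0 P1=NH1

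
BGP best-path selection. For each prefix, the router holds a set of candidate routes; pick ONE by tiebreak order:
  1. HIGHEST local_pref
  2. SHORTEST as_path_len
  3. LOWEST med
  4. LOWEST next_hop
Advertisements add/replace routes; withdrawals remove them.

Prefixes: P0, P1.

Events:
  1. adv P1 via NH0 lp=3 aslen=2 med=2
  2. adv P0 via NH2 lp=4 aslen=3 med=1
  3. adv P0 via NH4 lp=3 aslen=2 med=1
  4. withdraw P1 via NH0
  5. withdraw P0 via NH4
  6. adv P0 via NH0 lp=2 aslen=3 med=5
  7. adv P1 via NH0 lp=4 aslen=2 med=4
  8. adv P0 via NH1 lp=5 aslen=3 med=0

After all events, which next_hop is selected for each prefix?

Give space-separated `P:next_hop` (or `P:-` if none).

Op 1: best P0=- P1=NH0
Op 2: best P0=NH2 P1=NH0
Op 3: best P0=NH2 P1=NH0
Op 4: best P0=NH2 P1=-
Op 5: best P0=NH2 P1=-
Op 6: best P0=NH2 P1=-
Op 7: best P0=NH2 P1=NH0
Op 8: best P0=NH1 P1=NH0

Answer: P0:NH1 P1:NH0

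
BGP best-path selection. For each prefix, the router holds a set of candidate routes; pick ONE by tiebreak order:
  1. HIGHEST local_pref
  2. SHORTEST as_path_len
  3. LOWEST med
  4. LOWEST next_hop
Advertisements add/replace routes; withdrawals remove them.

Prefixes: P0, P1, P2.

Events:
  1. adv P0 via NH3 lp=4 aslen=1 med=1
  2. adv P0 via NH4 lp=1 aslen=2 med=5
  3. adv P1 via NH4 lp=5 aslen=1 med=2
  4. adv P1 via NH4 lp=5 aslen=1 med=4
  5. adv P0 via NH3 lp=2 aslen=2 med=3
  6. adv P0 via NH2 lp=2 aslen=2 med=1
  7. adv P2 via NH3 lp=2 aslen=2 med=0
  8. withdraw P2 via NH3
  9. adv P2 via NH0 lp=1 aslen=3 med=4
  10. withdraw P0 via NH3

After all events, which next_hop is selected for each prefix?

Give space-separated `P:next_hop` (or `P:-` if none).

Answer: P0:NH2 P1:NH4 P2:NH0

Derivation:
Op 1: best P0=NH3 P1=- P2=-
Op 2: best P0=NH3 P1=- P2=-
Op 3: best P0=NH3 P1=NH4 P2=-
Op 4: best P0=NH3 P1=NH4 P2=-
Op 5: best P0=NH3 P1=NH4 P2=-
Op 6: best P0=NH2 P1=NH4 P2=-
Op 7: best P0=NH2 P1=NH4 P2=NH3
Op 8: best P0=NH2 P1=NH4 P2=-
Op 9: best P0=NH2 P1=NH4 P2=NH0
Op 10: best P0=NH2 P1=NH4 P2=NH0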